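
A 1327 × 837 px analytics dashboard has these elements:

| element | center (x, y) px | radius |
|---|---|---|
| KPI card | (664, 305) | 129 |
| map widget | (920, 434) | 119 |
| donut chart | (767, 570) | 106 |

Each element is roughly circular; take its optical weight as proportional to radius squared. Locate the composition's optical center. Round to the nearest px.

(778, 419)

r² weights: KPI card 129² = 16641, map widget 119² = 14161, donut chart 106² = 11236. Total = 42038.
x: (16641·664 + 14161·920 + 11236·767) / 42038 = 32695756 / 42038 ≈ 777.77
y: (16641·305 + 14161·434 + 11236·570) / 42038 = 17625899 / 42038 ≈ 419.28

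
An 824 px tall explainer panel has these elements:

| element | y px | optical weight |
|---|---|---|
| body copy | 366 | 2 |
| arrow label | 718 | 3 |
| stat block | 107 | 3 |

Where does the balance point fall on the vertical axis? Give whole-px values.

y ≈ 401

Total weight = 2 + 3 + 3 = 8.
y: (2·366 + 3·718 + 3·107) / 8 = 3207 / 8 ≈ 400.88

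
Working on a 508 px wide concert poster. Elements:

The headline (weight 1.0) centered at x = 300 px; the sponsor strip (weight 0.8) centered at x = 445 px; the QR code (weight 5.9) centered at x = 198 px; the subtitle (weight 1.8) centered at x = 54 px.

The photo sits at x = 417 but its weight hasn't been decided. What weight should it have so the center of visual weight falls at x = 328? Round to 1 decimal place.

w ≈ 13.4

Existing Σw = 9.5 (1.0 + 0.8 + 5.9 + 1.8); existing moment 1.0·300 + 0.8·445 + 5.9·198 + 1.8·54 = 1921.4.
For the centroid to hit 328: (1921.4 + w·417) / (9.5 + w) = 328.
Solving: w = (328·9.5 − 1921.4) / (417 − 328) = 1194.6 / 89 ≈ 13.42.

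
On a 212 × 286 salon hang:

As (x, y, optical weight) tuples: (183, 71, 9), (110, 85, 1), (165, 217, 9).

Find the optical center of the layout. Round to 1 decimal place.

Weights sum to 9 + 1 + 9 = 19.
x: (9·183 + 1·110 + 9·165) / 19 = 3242 / 19 ≈ 170.63
y: (9·71 + 1·85 + 9·217) / 19 = 2677 / 19 ≈ 140.89

(170.6, 140.9)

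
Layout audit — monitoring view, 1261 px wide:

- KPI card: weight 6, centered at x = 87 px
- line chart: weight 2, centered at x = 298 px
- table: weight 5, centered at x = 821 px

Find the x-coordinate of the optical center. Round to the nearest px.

Weights sum to 6 + 2 + 5 = 13.
Σw·x = 6·87 + 2·298 + 5·821 = 5223, so x̄ = 5223/13 ≈ 401.77.

x ≈ 402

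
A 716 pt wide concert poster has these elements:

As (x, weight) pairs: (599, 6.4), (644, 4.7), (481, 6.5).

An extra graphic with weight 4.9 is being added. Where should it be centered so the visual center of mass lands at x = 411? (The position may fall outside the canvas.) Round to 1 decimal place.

After adding the extra graphic, total weight = 6.4 + 4.7 + 6.5 + 4.9 = 22.5.
x: target moment 22.5×411 = 9247.5; current 6.4·599 + 4.7·644 + 6.5·481 = 9986.9; the extra graphic supplies -739.4, so x = -739.4/4.9 ≈ -150.90.

x ≈ -150.9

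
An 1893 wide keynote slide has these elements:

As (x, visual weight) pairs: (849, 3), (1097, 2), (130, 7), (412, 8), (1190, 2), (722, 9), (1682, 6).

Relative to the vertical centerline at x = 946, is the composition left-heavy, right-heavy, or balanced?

Total weight = 3 + 2 + 7 + 8 + 2 + 9 + 6 = 37.
x: (3·849 + 2·1097 + 7·130 + 8·412 + 2·1190 + 9·722 + 6·1682) / 37 = 27917 / 37 ≈ 754.51
754.5 vs midline 946 → left-heavy.

left-heavy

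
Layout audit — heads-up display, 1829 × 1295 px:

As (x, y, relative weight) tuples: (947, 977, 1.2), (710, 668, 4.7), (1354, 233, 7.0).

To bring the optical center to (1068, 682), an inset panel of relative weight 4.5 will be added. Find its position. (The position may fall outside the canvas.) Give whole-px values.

(1029, 1316)

With the inset panel, Σw becomes 1.2 + 4.7 + 7.0 + 4.5 = 17.4.
x: target moment 17.4×1068 = 18583.2; current 1.2·947 + 4.7·710 + 7.0·1354 = 13951.4; the inset panel supplies 4631.8, so x = 4631.8/4.5 ≈ 1029.29.
y: target moment 17.4×682 = 11866.8; current 1.2·977 + 4.7·668 + 7.0·233 = 5943.0; the inset panel supplies 5923.8, so y = 5923.8/4.5 ≈ 1316.40.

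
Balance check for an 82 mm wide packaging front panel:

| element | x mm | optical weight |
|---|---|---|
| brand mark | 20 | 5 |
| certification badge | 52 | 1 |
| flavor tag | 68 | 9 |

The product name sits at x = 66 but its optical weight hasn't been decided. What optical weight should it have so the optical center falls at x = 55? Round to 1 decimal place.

w ≈ 5.5

Known weights sum to 5 + 1 + 9 = 15; their moment is 5·20 + 1·52 + 9·68 = 764.
Balance at x = 55 requires (764 + w·66) / (15 + w) = 55.
Rearranging, w·(66 − 55) = 55·15 − 764 = 61, so w ≈ 61/11 = 5.55.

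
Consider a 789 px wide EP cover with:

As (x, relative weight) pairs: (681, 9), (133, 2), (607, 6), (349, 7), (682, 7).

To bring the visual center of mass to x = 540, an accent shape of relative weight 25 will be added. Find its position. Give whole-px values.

x ≈ 519

New total weight: (9 + 2 + 6 + 7 + 7) + 25 = 56.
x: need Σw·x = 56·540 = 30240. Existing = 9·681 + 2·133 + 6·607 + 7·349 + 7·682 = 17254. Remainder 12986 / 25 ≈ 519.44.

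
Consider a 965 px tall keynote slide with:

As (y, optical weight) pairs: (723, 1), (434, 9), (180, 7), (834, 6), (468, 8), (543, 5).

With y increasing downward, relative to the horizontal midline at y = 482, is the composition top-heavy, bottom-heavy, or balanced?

balanced

Weights sum to 1 + 9 + 7 + 6 + 8 + 5 = 36.
Σw·y = 1·723 + 9·434 + 7·180 + 6·834 + 8·468 + 5·543 = 17352, so ȳ = 17352/36 ≈ 482.00.
That equals the midline 482 — balanced.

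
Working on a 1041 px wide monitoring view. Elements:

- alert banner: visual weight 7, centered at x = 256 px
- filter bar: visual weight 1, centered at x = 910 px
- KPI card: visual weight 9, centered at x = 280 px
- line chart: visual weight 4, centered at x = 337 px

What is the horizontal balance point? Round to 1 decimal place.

x ≈ 312.9

Weights sum to 7 + 1 + 9 + 4 = 21.
x-moment: 7·256 + 1·910 + 9·280 + 4·337 = 6570; centroid 6570/21 ≈ 312.86.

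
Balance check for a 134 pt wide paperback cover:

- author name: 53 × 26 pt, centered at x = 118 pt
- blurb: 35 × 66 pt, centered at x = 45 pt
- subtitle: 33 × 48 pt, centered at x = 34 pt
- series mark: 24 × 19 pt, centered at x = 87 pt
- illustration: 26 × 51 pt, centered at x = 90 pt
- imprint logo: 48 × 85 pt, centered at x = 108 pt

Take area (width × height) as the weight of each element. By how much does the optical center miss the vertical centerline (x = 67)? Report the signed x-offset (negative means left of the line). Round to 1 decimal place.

≈ 15.6 pt

Areas → weights: author name 53·26 = 1378, blurb 35·66 = 2310, subtitle 33·48 = 1584, series mark 24·19 = 456, illustration 26·51 = 1326, imprint logo 48·85 = 4080; Σw = 11134.
x: moment 920062 / weight 11134 ≈ 82.64
Difference: 82.64 − 67 ≈ 15.64.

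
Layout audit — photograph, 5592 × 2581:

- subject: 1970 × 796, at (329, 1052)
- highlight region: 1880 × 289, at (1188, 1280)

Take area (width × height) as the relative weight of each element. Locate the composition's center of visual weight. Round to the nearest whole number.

Areas → weights: subject 1970·796 = 1568120, highlight region 1880·289 = 543320; Σw = 2111440.
x-moment: 1568120·329 + 543320·1188 = 1161375640; centroid 1161375640/2111440 ≈ 550.04.
y-moment: 1568120·1052 + 543320·1280 = 2345111840; centroid 2345111840/2111440 ≈ 1110.67.

(550, 1111)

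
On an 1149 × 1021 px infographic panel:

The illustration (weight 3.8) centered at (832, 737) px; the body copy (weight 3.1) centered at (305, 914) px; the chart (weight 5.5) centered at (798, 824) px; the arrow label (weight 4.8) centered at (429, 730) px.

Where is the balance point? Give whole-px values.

Σw = 3.8 + 3.1 + 5.5 + 4.8 = 17.2.
x-moment: 3.8·832 + 3.1·305 + 5.5·798 + 4.8·429 = 10555.3; centroid 10555.3/17.2 ≈ 613.68.
y-moment: 3.8·737 + 3.1·914 + 5.5·824 + 4.8·730 = 13670.0; centroid 13670.0/17.2 ≈ 794.77.

(614, 795)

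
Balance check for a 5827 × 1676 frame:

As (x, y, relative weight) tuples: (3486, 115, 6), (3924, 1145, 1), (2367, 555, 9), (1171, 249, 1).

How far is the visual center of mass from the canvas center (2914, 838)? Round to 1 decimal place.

≈ 441.4

Total weight = 6 + 1 + 9 + 1 = 17.
x-moment: 6·3486 + 1·3924 + 9·2367 + 1·1171 = 47314; centroid 47314/17 ≈ 2783.18.
y-moment: 6·115 + 1·1145 + 9·555 + 1·249 = 7079; centroid 7079/17 ≈ 416.41.
Offset from (2914, 838): Δx ≈ -130.82, Δy ≈ -421.59; distance = √(Δx² + Δy²) ≈ 441.42.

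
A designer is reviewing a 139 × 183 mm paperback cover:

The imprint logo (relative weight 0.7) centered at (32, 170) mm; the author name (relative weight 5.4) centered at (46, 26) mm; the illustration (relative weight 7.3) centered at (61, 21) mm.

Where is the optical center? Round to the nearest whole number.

(53, 31)

Σw = 0.7 + 5.4 + 7.3 = 13.4.
x: (0.7·32 + 5.4·46 + 7.3·61) / 13.4 = 716.1 / 13.4 ≈ 53.44
y: (0.7·170 + 5.4·26 + 7.3·21) / 13.4 = 412.7 / 13.4 ≈ 30.80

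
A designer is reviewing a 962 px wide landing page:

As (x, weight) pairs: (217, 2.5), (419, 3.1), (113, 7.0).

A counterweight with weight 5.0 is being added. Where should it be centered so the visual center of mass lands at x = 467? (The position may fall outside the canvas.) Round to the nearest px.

With the counterweight, Σw becomes 2.5 + 3.1 + 7.0 + 5.0 = 17.6.
x: need Σw·x = 17.6·467 = 8219.2. Existing = 2.5·217 + 3.1·419 + 7.0·113 = 2632.4. Remainder 5586.8 / 5.0 ≈ 1117.36.

x ≈ 1117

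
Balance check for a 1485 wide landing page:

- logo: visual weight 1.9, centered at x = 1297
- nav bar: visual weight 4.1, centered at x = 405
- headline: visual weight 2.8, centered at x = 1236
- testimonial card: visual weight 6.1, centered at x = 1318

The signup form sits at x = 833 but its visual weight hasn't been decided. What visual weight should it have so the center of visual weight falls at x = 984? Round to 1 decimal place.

Fixed elements: Σw = 1.9 + 4.1 + 2.8 + 6.1 = 14.9, Σw·x = 1.9·1297 + 4.1·405 + 2.8·1236 + 6.1·1318 = 15625.4.
For the centroid to hit 984: (15625.4 + w·833) / (14.9 + w) = 984.
Rearranging, w·(833 − 984) = 984·14.9 − 15625.4 = -963.8, so w ≈ -963.8/-151 = 6.38.

w ≈ 6.4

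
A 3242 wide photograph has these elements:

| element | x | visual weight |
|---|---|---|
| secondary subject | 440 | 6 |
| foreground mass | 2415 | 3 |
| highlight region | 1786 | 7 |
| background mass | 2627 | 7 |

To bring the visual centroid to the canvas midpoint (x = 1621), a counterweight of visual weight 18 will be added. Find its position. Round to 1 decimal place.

x ≈ 1426.9

With the counterweight, Σw becomes 6 + 3 + 7 + 7 + 18 = 41.
x: need Σw·x = 41·1621 = 66461. Existing = 6·440 + 3·2415 + 7·1786 + 7·2627 = 40776. Remainder 25685 / 18 ≈ 1426.94.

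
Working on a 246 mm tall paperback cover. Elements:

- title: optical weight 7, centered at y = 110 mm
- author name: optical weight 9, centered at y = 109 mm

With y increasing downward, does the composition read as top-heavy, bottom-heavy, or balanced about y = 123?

top-heavy

Weights sum to 7 + 9 = 16.
y-moment: 7·110 + 9·109 = 1751; centroid 1751/16 ≈ 109.44.
109.4 vs midline 123 → top-heavy.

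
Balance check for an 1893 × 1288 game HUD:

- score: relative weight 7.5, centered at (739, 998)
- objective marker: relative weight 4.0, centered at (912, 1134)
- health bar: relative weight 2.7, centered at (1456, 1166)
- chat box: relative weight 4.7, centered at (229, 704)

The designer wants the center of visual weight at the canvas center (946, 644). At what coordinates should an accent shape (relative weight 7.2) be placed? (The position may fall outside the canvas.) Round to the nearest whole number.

New total weight: (7.5 + 4.0 + 2.7 + 4.7) + 7.2 = 26.1.
x: target moment 26.1×946 = 24690.6; current 7.5·739 + 4.0·912 + 2.7·1456 + 4.7·229 = 14198.0; the accent shape supplies 10492.6, so x = 10492.6/7.2 ≈ 1457.31.
y: target moment 26.1×644 = 16808.4; current 7.5·998 + 4.0·1134 + 2.7·1166 + 4.7·704 = 18478.0; the accent shape supplies -1669.6, so y = -1669.6/7.2 ≈ -231.89.

(1457, -232)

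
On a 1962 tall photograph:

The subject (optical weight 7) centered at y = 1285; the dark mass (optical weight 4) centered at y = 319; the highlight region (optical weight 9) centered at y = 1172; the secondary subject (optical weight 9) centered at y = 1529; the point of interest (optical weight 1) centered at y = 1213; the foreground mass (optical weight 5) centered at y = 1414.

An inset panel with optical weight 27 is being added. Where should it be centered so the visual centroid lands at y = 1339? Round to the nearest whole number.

After adding the inset panel, total weight = 7 + 4 + 9 + 9 + 1 + 5 + 27 = 62.
y: target moment 62×1339 = 83018; current 7·1285 + 4·319 + 9·1172 + 9·1529 + 1·1213 + 5·1414 = 42863; the inset panel supplies 40155, so y = 40155/27 ≈ 1487.22.

y ≈ 1487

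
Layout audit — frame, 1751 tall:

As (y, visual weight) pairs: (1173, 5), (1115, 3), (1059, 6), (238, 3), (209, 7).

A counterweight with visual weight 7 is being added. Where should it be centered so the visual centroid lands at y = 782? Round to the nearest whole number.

After adding the counterweight, total weight = 5 + 3 + 6 + 3 + 7 + 7 = 31.
y: target moment 31×782 = 24242; current 5·1173 + 3·1115 + 6·1059 + 3·238 + 7·209 = 17741; the counterweight supplies 6501, so y = 6501/7 ≈ 928.71.

y ≈ 929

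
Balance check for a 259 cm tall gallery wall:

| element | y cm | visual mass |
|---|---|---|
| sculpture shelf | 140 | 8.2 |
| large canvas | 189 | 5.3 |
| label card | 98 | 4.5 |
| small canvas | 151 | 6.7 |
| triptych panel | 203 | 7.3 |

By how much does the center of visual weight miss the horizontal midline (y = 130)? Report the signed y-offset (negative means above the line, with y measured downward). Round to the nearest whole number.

≈ 29 cm

Weights sum to 8.2 + 5.3 + 4.5 + 6.7 + 7.3 = 32.0.
y-moment: 8.2·140 + 5.3·189 + 4.5·98 + 6.7·151 + 7.3·203 = 5084.3; centroid 5084.3/32.0 ≈ 158.88.
Against y = 130, that's 158.88 − 130 = 28.88.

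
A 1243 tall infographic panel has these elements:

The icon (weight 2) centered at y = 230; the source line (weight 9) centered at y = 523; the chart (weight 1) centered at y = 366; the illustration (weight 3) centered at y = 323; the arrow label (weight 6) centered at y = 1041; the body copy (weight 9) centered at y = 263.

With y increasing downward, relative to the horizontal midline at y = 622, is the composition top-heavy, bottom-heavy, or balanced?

Weights sum to 2 + 9 + 1 + 3 + 6 + 9 = 30.
Σw·y = 15115; ȳ = 15115/30 ≈ 503.83.
Since 503.8 is above (smaller y than) 622, the composition reads top-heavy.

top-heavy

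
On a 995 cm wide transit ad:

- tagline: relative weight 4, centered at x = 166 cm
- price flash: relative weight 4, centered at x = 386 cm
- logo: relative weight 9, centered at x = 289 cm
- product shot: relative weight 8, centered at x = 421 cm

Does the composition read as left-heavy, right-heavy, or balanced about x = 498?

Total weight = 4 + 4 + 9 + 8 = 25.
Σw·x = 4·166 + 4·386 + 9·289 + 8·421 = 8177, so x̄ = 8177/25 ≈ 327.08.
Since 327.1 is left of 498, the composition reads left-heavy.

left-heavy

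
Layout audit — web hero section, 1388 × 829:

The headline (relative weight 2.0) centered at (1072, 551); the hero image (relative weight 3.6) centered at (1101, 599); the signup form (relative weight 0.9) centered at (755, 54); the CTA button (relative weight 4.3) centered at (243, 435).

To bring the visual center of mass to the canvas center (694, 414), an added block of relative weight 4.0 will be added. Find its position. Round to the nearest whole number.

With the added block, Σw becomes 2.0 + 3.6 + 0.9 + 4.3 + 4.0 = 14.8.
x: target moment 14.8×694 = 10271.2; current 2.0·1072 + 3.6·1101 + 0.9·755 + 4.3·243 = 7832.0; the added block supplies 2439.2, so x = 2439.2/4.0 ≈ 609.80.
y: target moment 14.8×414 = 6127.2; current 2.0·551 + 3.6·599 + 0.9·54 + 4.3·435 = 5177.5; the added block supplies 949.7, so y = 949.7/4.0 ≈ 237.43.

(610, 237)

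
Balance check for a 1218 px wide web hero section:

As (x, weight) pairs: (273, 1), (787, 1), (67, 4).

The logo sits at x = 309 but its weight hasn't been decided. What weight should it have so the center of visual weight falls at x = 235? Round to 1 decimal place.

Existing Σw = 6 (1 + 1 + 4); existing moment 1·273 + 1·787 + 4·67 = 1328.
For the centroid to hit 235: (1328 + w·309) / (6 + w) = 235.
So w = (235·6 − 1328)/(309 − 235) = 82/74 ≈ 1.11.

w ≈ 1.1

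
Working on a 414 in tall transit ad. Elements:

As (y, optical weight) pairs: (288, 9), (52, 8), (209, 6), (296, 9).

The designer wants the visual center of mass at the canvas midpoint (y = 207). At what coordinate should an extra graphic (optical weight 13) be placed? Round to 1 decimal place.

y ≈ 183.8

After adding the extra graphic, total weight = 9 + 8 + 6 + 9 + 13 = 45.
y: need Σw·y = 45·207 = 9315. Existing = 9·288 + 8·52 + 6·209 + 9·296 = 6926. Remainder 2389 / 13 ≈ 183.77.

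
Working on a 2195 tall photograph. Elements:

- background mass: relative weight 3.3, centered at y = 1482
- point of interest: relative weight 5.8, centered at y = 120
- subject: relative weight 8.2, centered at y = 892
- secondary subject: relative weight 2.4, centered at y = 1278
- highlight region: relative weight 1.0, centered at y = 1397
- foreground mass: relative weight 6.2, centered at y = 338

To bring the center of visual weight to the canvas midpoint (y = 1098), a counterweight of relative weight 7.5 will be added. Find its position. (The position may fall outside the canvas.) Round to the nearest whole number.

After adding the counterweight, total weight = 3.3 + 5.8 + 8.2 + 2.4 + 1.0 + 6.2 + 7.5 = 34.4.
y: need Σw·y = 34.4·1098 = 37771.2. Existing = 3.3·1482 + 5.8·120 + 8.2·892 + 2.4·1278 + 1.0·1397 + 6.2·338 = 19460.8. Remainder 18310.4 / 7.5 ≈ 2441.39.

y ≈ 2441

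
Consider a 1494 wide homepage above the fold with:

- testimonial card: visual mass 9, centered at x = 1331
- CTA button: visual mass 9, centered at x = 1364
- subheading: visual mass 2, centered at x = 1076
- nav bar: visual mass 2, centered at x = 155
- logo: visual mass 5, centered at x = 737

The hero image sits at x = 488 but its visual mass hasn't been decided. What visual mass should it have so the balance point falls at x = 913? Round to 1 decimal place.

Fixed elements: Σw = 9 + 9 + 2 + 2 + 5 = 27, Σw·x = 9·1331 + 9·1364 + 2·1076 + 2·155 + 5·737 = 30402.
For the centroid to hit 913: (30402 + w·488) / (27 + w) = 913.
Solving: w = (913·27 − 30402) / (488 − 913) = -5751 / -425 ≈ 13.53.

w ≈ 13.5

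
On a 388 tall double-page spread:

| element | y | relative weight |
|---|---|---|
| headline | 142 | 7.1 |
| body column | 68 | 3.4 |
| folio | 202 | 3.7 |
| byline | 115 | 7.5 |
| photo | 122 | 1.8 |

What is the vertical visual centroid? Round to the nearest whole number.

Total weight = 7.1 + 3.4 + 3.7 + 7.5 + 1.8 = 23.5.
Σw·y = 7.1·142 + 3.4·68 + 3.7·202 + 7.5·115 + 1.8·122 = 3068.9, so ȳ = 3068.9/23.5 ≈ 130.59.

y ≈ 131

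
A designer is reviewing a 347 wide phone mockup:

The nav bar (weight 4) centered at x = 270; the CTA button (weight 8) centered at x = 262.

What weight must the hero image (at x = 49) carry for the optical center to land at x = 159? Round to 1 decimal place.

Fixed elements: Σw = 4 + 8 = 12, Σw·x = 4·270 + 8·262 = 3176.
Set Σw·x/Σw = 159: (3176 + 49w) = 159·(12 + w).
Solving: w = (159·12 − 3176) / (49 − 159) = -1268 / -110 ≈ 11.53.

w ≈ 11.5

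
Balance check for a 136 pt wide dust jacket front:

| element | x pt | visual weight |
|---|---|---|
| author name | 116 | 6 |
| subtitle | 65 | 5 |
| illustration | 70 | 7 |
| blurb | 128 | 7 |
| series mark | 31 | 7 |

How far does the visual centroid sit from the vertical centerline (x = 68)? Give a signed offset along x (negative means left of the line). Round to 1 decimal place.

Σw = 6 + 5 + 7 + 7 + 7 = 32.
x-moment: 6·116 + 5·65 + 7·70 + 7·128 + 7·31 = 2624; centroid 2624/32 ≈ 82.00.
Difference: 82.00 − 68 ≈ 14.00.

≈ 14.0 pt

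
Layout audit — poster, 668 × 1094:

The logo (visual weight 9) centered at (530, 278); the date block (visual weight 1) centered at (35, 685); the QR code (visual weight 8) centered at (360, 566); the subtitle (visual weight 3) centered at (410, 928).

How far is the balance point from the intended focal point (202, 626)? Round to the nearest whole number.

Σw = 9 + 1 + 8 + 3 = 21.
x-moment: 9·530 + 1·35 + 8·360 + 3·410 = 8915; centroid 8915/21 ≈ 424.52.
y-moment: 9·278 + 1·685 + 8·566 + 3·928 = 10499; centroid 10499/21 ≈ 499.95.
From (202, 626): dx = 222.52, dy = -126.05, so the distance is √(dx²+dy²) ≈ 255.74.

≈ 256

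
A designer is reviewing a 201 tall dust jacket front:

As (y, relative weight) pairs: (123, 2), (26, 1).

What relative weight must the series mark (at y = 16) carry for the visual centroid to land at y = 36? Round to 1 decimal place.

w ≈ 8.2

Existing Σw = 3 (2 + 1); existing moment 2·123 + 1·26 = 272.
For the centroid to hit 36: (272 + w·16) / (3 + w) = 36.
Rearranging, w·(16 − 36) = 36·3 − 272 = -164, so w ≈ -164/-20 = 8.20.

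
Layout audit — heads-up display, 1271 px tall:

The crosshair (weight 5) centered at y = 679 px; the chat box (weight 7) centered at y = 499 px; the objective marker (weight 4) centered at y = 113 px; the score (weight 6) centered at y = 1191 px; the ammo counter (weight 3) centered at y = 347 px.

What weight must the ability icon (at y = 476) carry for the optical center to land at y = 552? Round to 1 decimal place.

w ≈ 22.7

Existing Σw = 25 (5 + 7 + 4 + 6 + 3); existing moment 5·679 + 7·499 + 4·113 + 6·1191 + 3·347 = 15527.
Set Σw·y/Σw = 552: (15527 + 476w) = 552·(25 + w).
So w = (552·25 − 15527)/(476 − 552) = -1727/-76 ≈ 22.72.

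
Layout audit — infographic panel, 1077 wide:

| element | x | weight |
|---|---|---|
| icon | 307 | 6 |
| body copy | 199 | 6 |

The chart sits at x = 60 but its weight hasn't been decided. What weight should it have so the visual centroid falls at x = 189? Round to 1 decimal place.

w ≈ 6.0

Existing Σw = 12 (6 + 6); existing moment 6·307 + 6·199 = 3036.
Balance at x = 189 requires (3036 + w·60) / (12 + w) = 189.
Rearranging, w·(60 − 189) = 189·12 − 3036 = -768, so w ≈ -768/-129 = 5.95.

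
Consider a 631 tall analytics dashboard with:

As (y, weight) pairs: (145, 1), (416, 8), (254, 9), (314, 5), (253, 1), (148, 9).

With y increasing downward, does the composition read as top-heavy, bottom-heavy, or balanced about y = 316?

Σw = 1 + 8 + 9 + 5 + 1 + 9 = 33.
y: (1·145 + 8·416 + 9·254 + 5·314 + 1·253 + 9·148) / 33 = 8914 / 33 ≈ 270.12
Since 270.1 is above (smaller y than) 316, the composition reads top-heavy.

top-heavy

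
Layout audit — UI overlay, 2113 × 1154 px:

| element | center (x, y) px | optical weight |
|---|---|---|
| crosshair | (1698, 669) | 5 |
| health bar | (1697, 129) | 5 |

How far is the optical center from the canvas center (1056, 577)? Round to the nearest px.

Weights sum to 5 + 5 = 10.
x-moment: 5·1698 + 5·1697 = 16975; centroid 16975/10 ≈ 1697.50.
y-moment: 5·669 + 5·129 = 3990; centroid 3990/10 ≈ 399.00.
Relative to (1056, 577): Δ = (641.50, -178.00); |Δ| = √(641.50² + -178.00²) ≈ 665.74.

≈ 666 px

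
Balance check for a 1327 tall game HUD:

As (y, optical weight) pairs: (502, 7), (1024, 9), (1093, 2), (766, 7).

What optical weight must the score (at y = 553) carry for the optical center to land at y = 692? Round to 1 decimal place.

Existing Σw = 25 (7 + 9 + 2 + 7); existing moment 7·502 + 9·1024 + 2·1093 + 7·766 = 20278.
For the centroid to hit 692: (20278 + w·553) / (25 + w) = 692.
So w = (692·25 − 20278)/(553 − 692) = -2978/-139 ≈ 21.42.

w ≈ 21.4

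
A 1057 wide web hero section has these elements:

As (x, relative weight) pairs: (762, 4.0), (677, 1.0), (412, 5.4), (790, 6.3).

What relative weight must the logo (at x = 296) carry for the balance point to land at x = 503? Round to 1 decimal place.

Known weights sum to 4.0 + 1.0 + 5.4 + 6.3 = 16.7; their moment is 4.0·762 + 1.0·677 + 5.4·412 + 6.3·790 = 10926.8.
Set Σw·x/Σw = 503: (10926.8 + 296w) = 503·(16.7 + w).
Solving: w = (503·16.7 − 10926.8) / (296 − 503) = -2526.7 / -207 ≈ 12.21.

w ≈ 12.2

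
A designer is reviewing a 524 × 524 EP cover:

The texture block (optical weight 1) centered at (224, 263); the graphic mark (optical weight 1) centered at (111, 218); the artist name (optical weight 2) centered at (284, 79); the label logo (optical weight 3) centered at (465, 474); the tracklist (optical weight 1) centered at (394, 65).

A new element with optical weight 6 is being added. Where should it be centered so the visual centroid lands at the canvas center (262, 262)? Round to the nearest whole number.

(163, 257)

New total weight: (1 + 1 + 2 + 3 + 1) + 6 = 14.
Along x: (2692 + 6·x) / 14 = 262 (existing moment 1·224 + 1·111 + 2·284 + 3·465 + 1·394 = 2692) ⇒ x = (3668 − 2692) / 6 ≈ 162.67.
Along y: (2126 + 6·y) / 14 = 262 (existing moment 1·263 + 1·218 + 2·79 + 3·474 + 1·65 = 2126) ⇒ y = (3668 − 2126) / 6 ≈ 257.00.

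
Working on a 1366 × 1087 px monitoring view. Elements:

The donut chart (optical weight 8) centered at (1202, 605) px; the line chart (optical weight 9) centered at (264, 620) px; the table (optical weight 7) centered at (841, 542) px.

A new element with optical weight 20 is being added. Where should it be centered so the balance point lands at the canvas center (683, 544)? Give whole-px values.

(609, 486)

After adding the new element, total weight = 8 + 9 + 7 + 20 = 44.
x: need Σw·x = 44·683 = 30052. Existing = 8·1202 + 9·264 + 7·841 = 17879. Remainder 12173 / 20 ≈ 608.65.
y: need Σw·y = 44·544 = 23936. Existing = 8·605 + 9·620 + 7·542 = 14214. Remainder 9722 / 20 ≈ 486.10.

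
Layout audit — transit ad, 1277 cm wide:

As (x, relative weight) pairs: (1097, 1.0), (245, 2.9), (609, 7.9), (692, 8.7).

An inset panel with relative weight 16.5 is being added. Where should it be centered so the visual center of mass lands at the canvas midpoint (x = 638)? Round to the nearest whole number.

x ≈ 665

New total weight: (1.0 + 2.9 + 7.9 + 8.7) + 16.5 = 37.0.
Along x: (12639.0 + 16.5·x) / 37.0 = 638 (existing moment 1.0·1097 + 2.9·245 + 7.9·609 + 8.7·692 = 12639.0) ⇒ x = (23606.0 − 12639.0) / 16.5 ≈ 664.67.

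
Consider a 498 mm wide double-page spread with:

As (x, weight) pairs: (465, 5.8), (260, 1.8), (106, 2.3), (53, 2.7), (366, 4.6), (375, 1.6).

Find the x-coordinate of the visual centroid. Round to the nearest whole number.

Total weight = 5.8 + 1.8 + 2.3 + 2.7 + 4.6 + 1.6 = 18.8.
Σw·x = 5835.5; x̄ = 5835.5/18.8 ≈ 310.40.

x ≈ 310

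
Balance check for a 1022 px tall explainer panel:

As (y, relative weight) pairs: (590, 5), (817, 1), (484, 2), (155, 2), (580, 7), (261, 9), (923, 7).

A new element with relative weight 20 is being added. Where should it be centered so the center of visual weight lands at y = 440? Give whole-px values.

With the new element, Σw becomes 5 + 1 + 2 + 2 + 7 + 9 + 7 + 20 = 53.
y: target moment 53×440 = 23320; current 5·590 + 1·817 + 2·484 + 2·155 + 7·580 + 9·261 + 7·923 = 17915; the new element supplies 5405, so y = 5405/20 ≈ 270.25.

y ≈ 270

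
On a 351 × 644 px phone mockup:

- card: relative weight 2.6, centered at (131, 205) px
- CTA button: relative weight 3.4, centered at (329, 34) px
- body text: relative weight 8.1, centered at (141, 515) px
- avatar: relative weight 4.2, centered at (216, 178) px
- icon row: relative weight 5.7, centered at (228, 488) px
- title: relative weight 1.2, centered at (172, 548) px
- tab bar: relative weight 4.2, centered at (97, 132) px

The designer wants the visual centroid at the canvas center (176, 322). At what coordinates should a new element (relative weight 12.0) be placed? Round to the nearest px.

After adding the new element, total weight = 2.6 + 3.4 + 8.1 + 4.2 + 5.7 + 1.2 + 4.2 + 12.0 = 41.4.
Along x: (5421.9 + 12.0·x) / 41.4 = 176 (existing moment 2.6·131 + 3.4·329 + 8.1·141 + 4.2·216 + 5.7·228 + 1.2·172 + 4.2·97 = 5421.9) ⇒ x = (7286.4 − 5421.9) / 12.0 ≈ 155.38.
Along y: (9561.3 + 12.0·y) / 41.4 = 322 (existing moment 2.6·205 + 3.4·34 + 8.1·515 + 4.2·178 + 5.7·488 + 1.2·548 + 4.2·132 = 9561.3) ⇒ y = (13330.8 − 9561.3) / 12.0 ≈ 314.12.

(155, 314)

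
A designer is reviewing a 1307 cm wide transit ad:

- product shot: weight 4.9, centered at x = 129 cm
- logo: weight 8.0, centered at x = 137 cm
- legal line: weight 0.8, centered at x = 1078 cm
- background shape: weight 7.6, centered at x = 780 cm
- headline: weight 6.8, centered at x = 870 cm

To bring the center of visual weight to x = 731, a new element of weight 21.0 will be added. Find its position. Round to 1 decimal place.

x ≈ 1021.8

After adding the new element, total weight = 4.9 + 8.0 + 0.8 + 7.6 + 6.8 + 21.0 = 49.1.
Along x: (14434.5 + 21.0·x) / 49.1 = 731 (existing moment 4.9·129 + 8.0·137 + 0.8·1078 + 7.6·780 + 6.8·870 = 14434.5) ⇒ x = (35892.1 − 14434.5) / 21.0 ≈ 1021.79.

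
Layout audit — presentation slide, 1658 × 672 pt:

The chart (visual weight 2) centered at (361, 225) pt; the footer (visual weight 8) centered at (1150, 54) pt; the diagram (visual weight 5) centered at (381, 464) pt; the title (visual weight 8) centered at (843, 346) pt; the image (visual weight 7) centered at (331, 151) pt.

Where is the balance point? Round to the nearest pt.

Total weight = 2 + 8 + 5 + 8 + 7 = 30.
x: (2·361 + 8·1150 + 5·381 + 8·843 + 7·331) / 30 = 20888 / 30 ≈ 696.27
y: (2·225 + 8·54 + 5·464 + 8·346 + 7·151) / 30 = 7027 / 30 ≈ 234.23

(696, 234)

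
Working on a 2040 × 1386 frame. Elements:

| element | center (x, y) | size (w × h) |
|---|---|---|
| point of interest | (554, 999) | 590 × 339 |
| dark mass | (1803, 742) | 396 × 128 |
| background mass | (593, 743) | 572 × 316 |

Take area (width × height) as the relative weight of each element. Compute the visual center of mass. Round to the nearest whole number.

(717, 862)

Taking area as weight: point of interest 590·339 = 200010, dark mass 396·128 = 50688, background mass 572·316 = 180752. Sum 431450.
x: (200010·554 + 50688·1803 + 180752·593) / 431450 = 309381940 / 431450 ≈ 717.07
y: (200010·999 + 50688·742 + 180752·743) / 431450 = 371719222 / 431450 ≈ 861.56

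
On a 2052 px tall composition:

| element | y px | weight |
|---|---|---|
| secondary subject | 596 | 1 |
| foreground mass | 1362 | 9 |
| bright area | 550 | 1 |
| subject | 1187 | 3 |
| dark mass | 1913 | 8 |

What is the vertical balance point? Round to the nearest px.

Weights sum to 1 + 9 + 1 + 3 + 8 = 22.
y: (1·596 + 9·1362 + 1·550 + 3·1187 + 8·1913) / 22 = 32269 / 22 ≈ 1466.77

y ≈ 1467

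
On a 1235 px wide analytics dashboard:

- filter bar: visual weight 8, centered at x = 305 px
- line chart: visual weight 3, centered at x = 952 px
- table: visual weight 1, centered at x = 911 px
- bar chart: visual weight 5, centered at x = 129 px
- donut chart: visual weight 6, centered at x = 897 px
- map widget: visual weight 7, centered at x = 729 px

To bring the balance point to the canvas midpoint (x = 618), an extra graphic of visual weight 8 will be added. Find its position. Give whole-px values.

New total weight: (8 + 3 + 1 + 5 + 6 + 7) + 8 = 38.
x: need Σw·x = 38·618 = 23484. Existing = 8·305 + 3·952 + 1·911 + 5·129 + 6·897 + 7·729 = 17337. Remainder 6147 / 8 ≈ 768.38.

x ≈ 768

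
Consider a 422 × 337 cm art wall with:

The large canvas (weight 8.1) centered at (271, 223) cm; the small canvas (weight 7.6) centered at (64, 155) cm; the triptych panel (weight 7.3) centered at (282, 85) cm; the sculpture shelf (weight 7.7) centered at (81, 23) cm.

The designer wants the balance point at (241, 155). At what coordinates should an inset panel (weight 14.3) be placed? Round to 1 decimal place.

After adding the inset panel, total weight = 8.1 + 7.6 + 7.3 + 7.7 + 14.3 = 45.0.
x: target moment 45.0×241 = 10845.0; current 8.1·271 + 7.6·64 + 7.3·282 + 7.7·81 = 5363.8; the inset panel supplies 5481.2, so x = 5481.2/14.3 ≈ 383.30.
y: target moment 45.0×155 = 6975.0; current 8.1·223 + 7.6·155 + 7.3·85 + 7.7·23 = 3781.9; the inset panel supplies 3193.1, so y = 3193.1/14.3 ≈ 223.29.

(383.3, 223.3)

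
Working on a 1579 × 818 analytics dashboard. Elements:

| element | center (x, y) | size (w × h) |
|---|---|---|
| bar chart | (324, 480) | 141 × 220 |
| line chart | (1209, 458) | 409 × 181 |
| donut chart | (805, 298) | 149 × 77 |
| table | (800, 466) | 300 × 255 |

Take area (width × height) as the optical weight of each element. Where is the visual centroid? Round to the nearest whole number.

(881, 455)

Areas → weights: bar chart 141·220 = 31020, line chart 409·181 = 74029, donut chart 149·77 = 11473, table 300·255 = 76500; Σw = 193022.
x: (31020·324 + 74029·1209 + 11473·805 + 76500·800) / 193022 = 169987306 / 193022 ≈ 880.66
y: (31020·480 + 74029·458 + 11473·298 + 76500·466) / 193022 = 87862836 / 193022 ≈ 455.20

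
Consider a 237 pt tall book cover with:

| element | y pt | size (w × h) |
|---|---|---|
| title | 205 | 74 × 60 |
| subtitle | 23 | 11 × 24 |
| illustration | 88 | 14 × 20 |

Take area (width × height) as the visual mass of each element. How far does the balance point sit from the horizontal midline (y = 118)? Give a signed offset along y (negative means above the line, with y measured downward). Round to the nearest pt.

Areas: title 74·60 = 4440, subtitle 11·24 = 264, illustration 14·20 = 280. Total weight = 4984.
y: (4440·205 + 264·23 + 280·88) / 4984 = 940912 / 4984 ≈ 188.79
Offset from y = 118: 188.79 − 118 ≈ 70.79.

≈ 71 pt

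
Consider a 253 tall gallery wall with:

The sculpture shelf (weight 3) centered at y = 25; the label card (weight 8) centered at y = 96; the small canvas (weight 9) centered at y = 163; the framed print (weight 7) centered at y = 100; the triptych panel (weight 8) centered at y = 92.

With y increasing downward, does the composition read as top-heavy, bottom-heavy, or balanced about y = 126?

Weights sum to 3 + 8 + 9 + 7 + 8 = 35.
Σw·y = 3·25 + 8·96 + 9·163 + 7·100 + 8·92 = 3746, so ȳ = 3746/35 ≈ 107.03.
Since 107.0 is above (smaller y than) 126, the composition reads top-heavy.

top-heavy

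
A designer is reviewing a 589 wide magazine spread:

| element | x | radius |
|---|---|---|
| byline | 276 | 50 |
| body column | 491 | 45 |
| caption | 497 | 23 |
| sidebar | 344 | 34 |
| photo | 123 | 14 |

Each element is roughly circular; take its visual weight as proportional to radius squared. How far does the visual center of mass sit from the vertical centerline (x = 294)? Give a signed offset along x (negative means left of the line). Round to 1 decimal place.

≈ 75.8

Weights ∝ r²: byline 50² = 2500, body column 45² = 2025, caption 23² = 529, sidebar 34² = 1156, photo 14² = 196; Σw = 6406.
Σw·x = 2500·276 + 2025·491 + 529·497 + 1156·344 + 196·123 = 2368960, so x̄ = 2368960/6406 ≈ 369.80.
Difference: 369.80 − 294 ≈ 75.80.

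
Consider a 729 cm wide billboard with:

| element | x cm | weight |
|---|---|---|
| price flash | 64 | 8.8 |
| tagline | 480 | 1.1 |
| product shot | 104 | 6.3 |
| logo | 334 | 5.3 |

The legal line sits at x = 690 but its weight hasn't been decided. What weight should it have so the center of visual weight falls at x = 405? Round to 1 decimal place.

w ≈ 18.2

Known weights sum to 8.8 + 1.1 + 6.3 + 5.3 = 21.5; their moment is 8.8·64 + 1.1·480 + 6.3·104 + 5.3·334 = 3516.6.
Set Σw·x/Σw = 405: (3516.6 + 690w) = 405·(21.5 + w).
So w = (405·21.5 − 3516.6)/(690 − 405) = 5190.9/285 ≈ 18.21.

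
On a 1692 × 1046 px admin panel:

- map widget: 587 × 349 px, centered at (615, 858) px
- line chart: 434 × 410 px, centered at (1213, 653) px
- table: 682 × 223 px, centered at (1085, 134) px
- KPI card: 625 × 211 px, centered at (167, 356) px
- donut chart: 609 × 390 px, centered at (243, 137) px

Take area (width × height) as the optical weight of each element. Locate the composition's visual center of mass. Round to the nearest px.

Areas → weights: map widget 587·349 = 204863, line chart 434·410 = 177940, table 682·223 = 152086, KPI card 625·211 = 131875, donut chart 609·390 = 237510; Σw = 904274.
x-moment: 204863·615 + 177940·1213 + 152086·1085 + 131875·167 + 237510·243 = 586583330; centroid 586583330/904274 ≈ 648.68.
y-moment: 204863·858 + 177940·653 + 152086·134 + 131875·356 + 237510·137 = 391833168; centroid 391833168/904274 ≈ 433.31.

(649, 433)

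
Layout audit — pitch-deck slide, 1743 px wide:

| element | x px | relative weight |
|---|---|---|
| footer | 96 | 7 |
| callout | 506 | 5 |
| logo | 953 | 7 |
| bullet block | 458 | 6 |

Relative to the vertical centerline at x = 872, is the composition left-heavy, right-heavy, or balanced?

Total weight = 7 + 5 + 7 + 6 = 25.
Σw·x = 7·96 + 5·506 + 7·953 + 6·458 = 12621, so x̄ = 12621/25 ≈ 504.84.
Since 504.8 is left of 872, the composition reads left-heavy.

left-heavy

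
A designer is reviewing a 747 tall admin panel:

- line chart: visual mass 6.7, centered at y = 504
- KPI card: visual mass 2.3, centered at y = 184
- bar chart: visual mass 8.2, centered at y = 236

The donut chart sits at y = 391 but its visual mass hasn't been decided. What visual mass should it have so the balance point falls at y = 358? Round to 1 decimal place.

w ≈ 12.8

Known weights sum to 6.7 + 2.3 + 8.2 = 17.2; their moment is 6.7·504 + 2.3·184 + 8.2·236 = 5735.2.
Balance at y = 358 requires (5735.2 + w·391) / (17.2 + w) = 358.
Rearranging, w·(391 − 358) = 358·17.2 − 5735.2 = 422.4, so w ≈ 422.4/33 = 12.80.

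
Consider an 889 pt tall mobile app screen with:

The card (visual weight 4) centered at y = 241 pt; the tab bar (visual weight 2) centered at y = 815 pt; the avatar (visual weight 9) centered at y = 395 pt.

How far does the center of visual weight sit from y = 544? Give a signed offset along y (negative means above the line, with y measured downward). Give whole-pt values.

Weights sum to 4 + 2 + 9 = 15.
Σw·y = 4·241 + 2·815 + 9·395 = 6149, so ȳ = 6149/15 ≈ 409.93.
Against y = 544, that's 409.93 − 544 = -134.07.

≈ -134 pt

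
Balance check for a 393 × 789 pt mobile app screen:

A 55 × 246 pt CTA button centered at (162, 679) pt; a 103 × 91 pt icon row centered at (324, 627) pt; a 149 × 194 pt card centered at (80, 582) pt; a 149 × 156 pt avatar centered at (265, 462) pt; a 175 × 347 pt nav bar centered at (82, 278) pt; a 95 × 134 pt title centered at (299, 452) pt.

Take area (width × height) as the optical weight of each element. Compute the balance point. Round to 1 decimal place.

Areas → weights: CTA button 55·246 = 13530, icon row 103·91 = 9373, card 149·194 = 28906, avatar 149·156 = 23244, nav bar 175·347 = 60725, title 95·134 = 12730; Σw = 148508.
x: (13530·162 + 9373·324 + 28906·80 + 23244·265 + 60725·82 + 12730·299) / 148508 = 22486572 / 148508 ≈ 151.42
y: (13530·679 + 9373·627 + 28906·582 + 23244·462 + 60725·278 + 12730·452) / 148508 = 65261271 / 148508 ≈ 439.45

(151.4, 439.4)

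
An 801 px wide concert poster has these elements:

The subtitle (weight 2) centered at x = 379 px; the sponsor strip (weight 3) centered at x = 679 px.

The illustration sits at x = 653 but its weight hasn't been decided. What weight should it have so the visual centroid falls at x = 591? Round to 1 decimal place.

Known weights sum to 2 + 3 = 5; their moment is 2·379 + 3·679 = 2795.
Set Σw·x/Σw = 591: (2795 + 653w) = 591·(5 + w).
Solving: w = (591·5 − 2795) / (653 − 591) = 160 / 62 ≈ 2.58.

w ≈ 2.6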